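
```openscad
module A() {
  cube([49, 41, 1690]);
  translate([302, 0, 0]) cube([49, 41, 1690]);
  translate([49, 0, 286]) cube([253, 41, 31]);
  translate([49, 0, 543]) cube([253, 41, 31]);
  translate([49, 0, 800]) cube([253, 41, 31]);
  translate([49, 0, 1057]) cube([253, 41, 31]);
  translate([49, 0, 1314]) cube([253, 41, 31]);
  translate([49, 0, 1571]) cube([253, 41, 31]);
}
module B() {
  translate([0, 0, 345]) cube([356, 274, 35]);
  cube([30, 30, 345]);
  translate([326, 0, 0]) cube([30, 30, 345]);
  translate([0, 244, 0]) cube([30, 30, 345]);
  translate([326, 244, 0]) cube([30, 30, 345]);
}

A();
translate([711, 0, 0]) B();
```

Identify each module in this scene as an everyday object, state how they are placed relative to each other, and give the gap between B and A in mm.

A is a ladder. B is a stool. The stool is on the floor beside the ladder on its +x side. The gap between the stool and the ladder is 360 mm.

The stool's nearest face is 360 mm from the ladder's +x face.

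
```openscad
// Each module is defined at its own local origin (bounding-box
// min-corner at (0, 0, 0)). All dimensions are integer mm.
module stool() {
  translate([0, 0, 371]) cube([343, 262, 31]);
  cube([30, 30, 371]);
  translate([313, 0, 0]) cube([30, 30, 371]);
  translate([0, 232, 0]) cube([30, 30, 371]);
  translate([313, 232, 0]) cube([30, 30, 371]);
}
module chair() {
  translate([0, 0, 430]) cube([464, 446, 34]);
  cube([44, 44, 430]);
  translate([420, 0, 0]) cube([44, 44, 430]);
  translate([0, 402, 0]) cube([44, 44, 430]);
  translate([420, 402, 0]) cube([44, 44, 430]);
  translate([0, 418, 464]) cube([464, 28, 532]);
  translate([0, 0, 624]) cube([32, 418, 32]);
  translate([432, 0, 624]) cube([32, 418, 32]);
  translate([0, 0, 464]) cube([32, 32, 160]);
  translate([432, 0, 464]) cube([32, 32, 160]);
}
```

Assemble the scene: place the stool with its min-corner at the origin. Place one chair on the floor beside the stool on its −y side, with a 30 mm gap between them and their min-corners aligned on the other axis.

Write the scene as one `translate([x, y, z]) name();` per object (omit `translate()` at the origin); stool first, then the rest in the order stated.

stool();
translate([0, -476, 0]) chair();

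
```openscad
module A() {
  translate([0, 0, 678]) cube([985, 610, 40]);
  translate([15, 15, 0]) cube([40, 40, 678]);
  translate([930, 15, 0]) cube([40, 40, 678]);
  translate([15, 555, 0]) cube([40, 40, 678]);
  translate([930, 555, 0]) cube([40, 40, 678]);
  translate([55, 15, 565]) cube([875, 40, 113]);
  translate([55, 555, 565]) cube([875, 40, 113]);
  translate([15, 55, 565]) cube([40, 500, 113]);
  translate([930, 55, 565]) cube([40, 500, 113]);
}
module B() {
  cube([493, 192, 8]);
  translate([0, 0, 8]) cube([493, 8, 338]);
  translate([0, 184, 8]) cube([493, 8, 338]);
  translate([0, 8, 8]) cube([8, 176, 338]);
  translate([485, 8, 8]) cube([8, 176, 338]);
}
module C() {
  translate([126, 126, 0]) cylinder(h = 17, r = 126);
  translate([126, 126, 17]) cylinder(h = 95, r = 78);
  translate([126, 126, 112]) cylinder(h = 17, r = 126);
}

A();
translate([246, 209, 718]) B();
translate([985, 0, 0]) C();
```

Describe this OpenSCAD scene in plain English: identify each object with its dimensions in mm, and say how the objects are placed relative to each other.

A is a table with a 985×610 mm rectangular top, 40 mm thick, top surface at z = 718 mm, supported by four 40×40 mm square legs, each inset 15 mm from the nearest pair of top edges, running from the floor. Four apron rails, 40 mm thick and 113 mm tall, run between adjacent legs with their top edges flush with the underside of the top and their outer faces flush with the legs' outer faces.

B is an open storage box with external size 493×192×346 mm and wall thickness 8 mm (the base is also 8 mm thick). The base covers the whole footprint; the four walls stand on the base, with the y-facing walls full-width and the x-facing walls fitting between their inner faces.

C is a spool: two coaxial disc flanges of radius 126 mm and thickness 17 mm, joined by a core cylinder of radius 78 mm and height 95 mm. The lower flange rests on z = 0 and the three cylinders share a vertical axis.

The open box is on top of the table, centred. The spool is against the table's +x side, with their −y faces flush.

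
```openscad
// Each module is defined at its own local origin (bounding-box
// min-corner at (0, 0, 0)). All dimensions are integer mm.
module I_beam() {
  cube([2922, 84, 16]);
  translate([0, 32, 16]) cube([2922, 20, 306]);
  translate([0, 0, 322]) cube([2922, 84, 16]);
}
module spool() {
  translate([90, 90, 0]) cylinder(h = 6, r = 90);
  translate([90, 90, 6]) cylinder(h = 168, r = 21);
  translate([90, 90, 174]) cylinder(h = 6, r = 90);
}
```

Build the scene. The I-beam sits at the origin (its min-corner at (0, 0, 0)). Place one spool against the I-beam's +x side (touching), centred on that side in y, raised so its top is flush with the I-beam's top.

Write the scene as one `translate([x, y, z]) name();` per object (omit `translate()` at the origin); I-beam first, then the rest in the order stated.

I_beam();
translate([2922, -48, 158]) spool();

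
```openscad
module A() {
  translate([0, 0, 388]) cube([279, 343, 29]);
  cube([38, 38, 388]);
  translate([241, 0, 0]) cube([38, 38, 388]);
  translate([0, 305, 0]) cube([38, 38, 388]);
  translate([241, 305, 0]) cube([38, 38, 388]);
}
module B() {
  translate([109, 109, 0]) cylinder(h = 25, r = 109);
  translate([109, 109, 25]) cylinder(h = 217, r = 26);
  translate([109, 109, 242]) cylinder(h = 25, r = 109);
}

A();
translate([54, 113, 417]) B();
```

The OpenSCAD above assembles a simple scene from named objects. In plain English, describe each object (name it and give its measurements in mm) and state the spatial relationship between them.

A is a four-legged stool. The seat is 279×343 mm, 29 mm thick, top at z = 417 mm. It stands on four square legs, each 38×38 mm in cross-section, from z = 0 to the seat underside, each flush with a corner of the seat.

B is a spool: two coaxial disc flanges of radius 109 mm and thickness 25 mm, joined by a core cylinder of radius 26 mm and height 217 mm. The lower flange rests on z = 0 and the three cylinders share a vertical axis.

The spool is on top of the stool.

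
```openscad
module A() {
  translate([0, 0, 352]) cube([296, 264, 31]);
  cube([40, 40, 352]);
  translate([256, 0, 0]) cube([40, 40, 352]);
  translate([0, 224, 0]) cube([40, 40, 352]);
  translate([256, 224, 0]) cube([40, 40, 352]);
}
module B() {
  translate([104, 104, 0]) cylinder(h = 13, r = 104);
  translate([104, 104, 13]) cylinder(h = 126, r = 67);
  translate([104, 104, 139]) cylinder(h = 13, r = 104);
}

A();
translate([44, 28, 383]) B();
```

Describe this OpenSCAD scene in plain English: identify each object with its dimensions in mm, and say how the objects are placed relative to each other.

A is a simple wooden stool: a rectangular seat 296 mm (x) by 264 mm (y), 31 mm thick, top face at z = 383 mm, on four square legs, each 40×40 mm in cross-section. The legs rest on z = 0, each flush with a corner of the seat.

B is a spool: two coaxial disc flanges of radius 104 mm and thickness 13 mm, joined by a core cylinder of radius 67 mm and height 126 mm. The lower flange rests on z = 0 and the three cylinders share a vertical axis.

The spool is on top of the stool, centred.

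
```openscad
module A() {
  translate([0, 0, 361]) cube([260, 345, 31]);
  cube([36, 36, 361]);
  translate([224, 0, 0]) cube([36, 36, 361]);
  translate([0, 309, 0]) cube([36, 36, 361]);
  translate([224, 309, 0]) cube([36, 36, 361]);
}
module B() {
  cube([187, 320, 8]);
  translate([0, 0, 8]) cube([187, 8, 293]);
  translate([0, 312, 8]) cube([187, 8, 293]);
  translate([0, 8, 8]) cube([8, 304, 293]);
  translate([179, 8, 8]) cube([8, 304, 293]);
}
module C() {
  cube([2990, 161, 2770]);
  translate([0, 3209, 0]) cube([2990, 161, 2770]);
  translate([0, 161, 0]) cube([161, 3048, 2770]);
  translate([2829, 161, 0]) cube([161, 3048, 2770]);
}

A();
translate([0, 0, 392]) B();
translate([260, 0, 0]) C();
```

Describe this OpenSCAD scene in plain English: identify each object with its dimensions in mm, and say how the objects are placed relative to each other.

A is a four-legged stool. The seat is 260×345 mm, 31 mm thick, top at z = 392 mm. It stands on four square legs, each 36×36 mm in cross-section, from z = 0 to the seat underside, each flush with a corner of the seat.

B is an open-topped rectangular box: outside dimensions 187×320×301 mm, with a uniform wall and base thickness of 8 mm. The base is a full 187×320 slab on the floor; four walls sit on top of the base. The front and back walls (the −y and +y sides) span the full width; the two side walls fit between them.

C is the wall frame of a small rectangular building: four walls, each 2770 mm tall and 161 mm thick, enclosing a footprint 2990 mm (x) by 3370 mm (y) outside-to-outside, with no floor or roof. The front and back walls (the −y and +y sides) span the full width; the two side walls fit between them.

The open box is on top of the stool. The house frame is against the stool's +x side, with their −y faces flush.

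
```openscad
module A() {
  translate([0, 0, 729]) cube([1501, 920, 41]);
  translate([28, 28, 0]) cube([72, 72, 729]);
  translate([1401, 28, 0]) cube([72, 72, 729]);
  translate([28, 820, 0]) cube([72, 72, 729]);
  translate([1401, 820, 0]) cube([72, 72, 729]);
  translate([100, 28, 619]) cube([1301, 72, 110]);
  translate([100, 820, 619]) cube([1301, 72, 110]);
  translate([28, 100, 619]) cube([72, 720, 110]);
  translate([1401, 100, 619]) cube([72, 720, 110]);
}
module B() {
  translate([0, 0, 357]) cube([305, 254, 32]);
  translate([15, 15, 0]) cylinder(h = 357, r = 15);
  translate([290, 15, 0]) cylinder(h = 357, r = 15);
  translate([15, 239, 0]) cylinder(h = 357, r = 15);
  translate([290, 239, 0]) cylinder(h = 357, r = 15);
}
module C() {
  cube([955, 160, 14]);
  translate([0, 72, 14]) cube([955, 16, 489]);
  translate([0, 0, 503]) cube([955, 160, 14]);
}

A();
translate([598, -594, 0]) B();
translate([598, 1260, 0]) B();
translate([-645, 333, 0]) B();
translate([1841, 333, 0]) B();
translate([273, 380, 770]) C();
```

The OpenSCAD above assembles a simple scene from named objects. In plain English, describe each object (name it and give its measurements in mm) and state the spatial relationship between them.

A is a table: top 1501 mm (x) × 920 mm (y), 41 mm thick, upper face at z = 770 mm, on four 72×72 mm square legs, each inset 28 mm from the nearest pair of top edges, running from z = 0 to the bottom of the top. Four apron rails, 72 mm thick and 110 mm tall, run between adjacent legs with their top edges flush with the underside of the top and their outer faces flush with the legs' outer faces.

B is a four-legged stool. The seat is a 305×254×32 mm slab whose top surface is at z = 389 mm; four round legs, each 30 mm in diameter, run from the floor (z = 0) to the underside of the seat, each leg's axis is inset half a diameter from the nearest pair of seat edges (so the leg's bounding box is flush with the corner).

C is an I-beam lying along x, 955 mm long. Overall section height 517 mm. Two flanges 160 mm wide (y) and 14 mm thick, one on the floor and one at the top; a web 16 mm thick runs between them, centred on the flange width.

Four stools sit around the table at the −y, +y, −x, +x sides. The I-beam is on top of the table, centred.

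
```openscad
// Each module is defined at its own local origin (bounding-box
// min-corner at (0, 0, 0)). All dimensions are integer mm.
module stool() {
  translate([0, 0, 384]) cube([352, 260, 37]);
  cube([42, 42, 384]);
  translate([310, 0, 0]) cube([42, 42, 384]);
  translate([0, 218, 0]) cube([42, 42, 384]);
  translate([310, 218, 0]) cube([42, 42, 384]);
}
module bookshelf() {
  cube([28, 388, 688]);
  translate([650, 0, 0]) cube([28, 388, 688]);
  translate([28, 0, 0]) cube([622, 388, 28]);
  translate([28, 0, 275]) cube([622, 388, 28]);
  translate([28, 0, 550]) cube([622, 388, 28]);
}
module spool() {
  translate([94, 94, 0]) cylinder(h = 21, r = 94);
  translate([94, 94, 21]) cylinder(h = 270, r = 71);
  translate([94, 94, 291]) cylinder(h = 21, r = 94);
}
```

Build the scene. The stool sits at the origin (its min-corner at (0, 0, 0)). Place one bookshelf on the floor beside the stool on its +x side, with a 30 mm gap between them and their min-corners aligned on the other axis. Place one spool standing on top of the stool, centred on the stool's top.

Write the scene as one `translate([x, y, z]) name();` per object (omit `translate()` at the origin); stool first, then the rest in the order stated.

stool();
translate([382, 0, 0]) bookshelf();
translate([82, 36, 421]) spool();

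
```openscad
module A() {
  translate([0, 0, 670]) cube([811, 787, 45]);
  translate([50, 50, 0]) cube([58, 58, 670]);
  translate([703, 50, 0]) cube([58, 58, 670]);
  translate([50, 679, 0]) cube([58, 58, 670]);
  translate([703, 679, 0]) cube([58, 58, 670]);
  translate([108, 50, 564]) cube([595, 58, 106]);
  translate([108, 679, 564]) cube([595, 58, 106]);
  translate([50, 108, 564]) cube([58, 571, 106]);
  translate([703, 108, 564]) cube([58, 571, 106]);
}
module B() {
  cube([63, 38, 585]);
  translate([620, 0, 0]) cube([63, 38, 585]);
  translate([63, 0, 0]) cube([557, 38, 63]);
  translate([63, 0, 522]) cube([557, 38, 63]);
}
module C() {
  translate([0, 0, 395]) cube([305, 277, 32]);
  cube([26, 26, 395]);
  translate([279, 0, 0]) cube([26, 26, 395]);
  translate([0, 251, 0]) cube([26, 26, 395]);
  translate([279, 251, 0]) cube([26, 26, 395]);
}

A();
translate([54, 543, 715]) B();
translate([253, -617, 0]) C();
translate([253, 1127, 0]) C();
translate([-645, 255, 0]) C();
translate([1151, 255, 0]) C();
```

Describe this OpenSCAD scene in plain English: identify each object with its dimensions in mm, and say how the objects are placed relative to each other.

A is a rectangular dining table. The top is 811×787×45 mm with its upper surface at z = 715 mm. It stands on four 58×58 mm square legs, each inset 50 mm from the nearest pair of top edges, running from the floor to the underside of the top. Four apron rails, 58 mm thick and 106 mm tall, run between adjacent legs with their top edges flush with the underside of the top and their outer faces flush with the legs' outer faces.

B is a picture frame with a 557×459 mm rectangular opening (x by z) and a uniform 63 mm border on every side. Frame depth is 38 mm along y. It is built from two vertical stiles running the full outside height and two horizontal rails spanning the gap between the stiles.

C is a simple wooden stool: a rectangular seat 305 mm (x) by 277 mm (y), 32 mm thick, top face at z = 427 mm, on four square legs, each 26×26 mm in cross-section. The legs rest on z = 0, each flush with a corner of the seat.

The picture frame is on top of the table. Four stools sit around the table at the −y, +y, −x, +x sides.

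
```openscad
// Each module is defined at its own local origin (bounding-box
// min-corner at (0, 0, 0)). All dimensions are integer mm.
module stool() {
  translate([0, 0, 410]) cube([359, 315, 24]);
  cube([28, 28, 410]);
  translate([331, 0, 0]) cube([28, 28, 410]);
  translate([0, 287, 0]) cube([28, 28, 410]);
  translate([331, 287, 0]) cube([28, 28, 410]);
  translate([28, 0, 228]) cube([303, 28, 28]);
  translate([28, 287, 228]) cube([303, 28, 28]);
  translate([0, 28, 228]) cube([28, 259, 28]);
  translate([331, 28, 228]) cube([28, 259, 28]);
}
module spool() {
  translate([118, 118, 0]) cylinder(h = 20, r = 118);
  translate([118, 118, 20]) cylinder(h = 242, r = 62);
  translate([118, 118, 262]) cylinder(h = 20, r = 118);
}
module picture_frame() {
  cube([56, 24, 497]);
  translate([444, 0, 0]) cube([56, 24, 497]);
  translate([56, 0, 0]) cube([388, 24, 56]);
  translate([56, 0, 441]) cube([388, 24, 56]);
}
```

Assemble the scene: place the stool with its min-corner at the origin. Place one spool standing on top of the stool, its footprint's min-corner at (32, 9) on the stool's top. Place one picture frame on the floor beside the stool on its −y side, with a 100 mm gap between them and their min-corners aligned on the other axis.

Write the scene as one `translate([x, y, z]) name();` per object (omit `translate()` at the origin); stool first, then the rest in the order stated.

stool();
translate([32, 9, 434]) spool();
translate([0, -124, 0]) picture_frame();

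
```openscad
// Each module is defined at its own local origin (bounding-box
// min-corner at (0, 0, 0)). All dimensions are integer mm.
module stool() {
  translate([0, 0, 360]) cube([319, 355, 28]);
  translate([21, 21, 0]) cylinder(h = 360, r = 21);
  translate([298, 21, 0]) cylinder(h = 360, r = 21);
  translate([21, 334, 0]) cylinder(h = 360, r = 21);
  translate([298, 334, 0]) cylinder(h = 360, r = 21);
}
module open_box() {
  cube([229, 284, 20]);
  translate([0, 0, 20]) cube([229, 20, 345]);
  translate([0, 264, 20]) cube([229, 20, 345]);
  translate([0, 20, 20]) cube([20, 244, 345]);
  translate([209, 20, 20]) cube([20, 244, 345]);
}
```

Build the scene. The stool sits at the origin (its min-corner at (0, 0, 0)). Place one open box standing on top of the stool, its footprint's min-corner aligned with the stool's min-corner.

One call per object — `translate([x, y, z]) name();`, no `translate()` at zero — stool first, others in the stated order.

stool();
translate([0, 0, 388]) open_box();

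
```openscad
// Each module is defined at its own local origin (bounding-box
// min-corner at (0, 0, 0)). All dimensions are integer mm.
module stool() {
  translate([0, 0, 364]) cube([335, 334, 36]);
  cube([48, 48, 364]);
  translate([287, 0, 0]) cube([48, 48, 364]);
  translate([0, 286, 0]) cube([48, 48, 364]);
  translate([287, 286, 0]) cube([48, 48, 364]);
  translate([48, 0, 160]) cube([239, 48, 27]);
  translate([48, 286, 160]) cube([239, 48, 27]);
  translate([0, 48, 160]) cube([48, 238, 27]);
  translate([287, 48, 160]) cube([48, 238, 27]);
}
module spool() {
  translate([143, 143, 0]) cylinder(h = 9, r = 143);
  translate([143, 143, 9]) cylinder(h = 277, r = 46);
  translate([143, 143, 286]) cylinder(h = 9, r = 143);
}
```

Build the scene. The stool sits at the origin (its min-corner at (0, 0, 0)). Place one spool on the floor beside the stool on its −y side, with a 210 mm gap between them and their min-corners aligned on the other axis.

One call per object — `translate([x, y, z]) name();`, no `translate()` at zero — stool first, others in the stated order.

stool();
translate([0, -496, 0]) spool();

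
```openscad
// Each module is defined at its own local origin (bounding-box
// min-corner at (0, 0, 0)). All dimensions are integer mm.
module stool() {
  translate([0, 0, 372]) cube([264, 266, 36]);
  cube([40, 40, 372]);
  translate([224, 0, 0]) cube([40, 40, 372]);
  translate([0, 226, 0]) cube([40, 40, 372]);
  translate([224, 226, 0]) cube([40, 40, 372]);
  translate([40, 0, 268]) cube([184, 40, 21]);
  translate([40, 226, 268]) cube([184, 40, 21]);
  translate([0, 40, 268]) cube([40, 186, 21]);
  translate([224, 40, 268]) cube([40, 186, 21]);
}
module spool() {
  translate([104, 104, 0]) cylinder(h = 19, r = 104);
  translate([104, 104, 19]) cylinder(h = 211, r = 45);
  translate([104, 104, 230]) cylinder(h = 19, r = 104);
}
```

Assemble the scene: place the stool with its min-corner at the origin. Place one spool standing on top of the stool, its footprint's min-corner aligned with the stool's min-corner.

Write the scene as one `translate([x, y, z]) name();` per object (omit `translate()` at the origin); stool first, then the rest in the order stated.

stool();
translate([0, 0, 408]) spool();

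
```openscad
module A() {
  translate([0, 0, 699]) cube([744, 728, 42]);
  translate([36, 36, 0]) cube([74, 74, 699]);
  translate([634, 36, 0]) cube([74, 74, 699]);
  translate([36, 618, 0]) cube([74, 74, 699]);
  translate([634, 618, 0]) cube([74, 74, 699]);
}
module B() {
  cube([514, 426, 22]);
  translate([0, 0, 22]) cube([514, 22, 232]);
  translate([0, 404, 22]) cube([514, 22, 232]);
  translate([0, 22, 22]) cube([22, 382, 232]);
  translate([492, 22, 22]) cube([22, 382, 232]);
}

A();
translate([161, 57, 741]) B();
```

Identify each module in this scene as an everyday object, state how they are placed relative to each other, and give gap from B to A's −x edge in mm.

A is a table. B is an open box. The open box is on top of the table. The gap from the open box to the table's −x edge is 161 mm.

The open box's min-x is at 161; the table's min-x is 0; gap = 161 mm.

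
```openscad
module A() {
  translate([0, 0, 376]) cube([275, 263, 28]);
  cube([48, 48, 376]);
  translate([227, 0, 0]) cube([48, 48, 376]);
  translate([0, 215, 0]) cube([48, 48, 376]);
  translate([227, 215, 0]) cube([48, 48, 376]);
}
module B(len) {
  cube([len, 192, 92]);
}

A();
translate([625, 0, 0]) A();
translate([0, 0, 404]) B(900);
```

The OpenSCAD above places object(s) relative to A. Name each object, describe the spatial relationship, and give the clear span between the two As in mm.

Second stool starts at x = 625; first ends at x = 275; clear span = 625 − 275 = 350 mm.

A is a stool. B is a beam. A beam spans the tops of two stools. The clear span between the two stools is 350 mm.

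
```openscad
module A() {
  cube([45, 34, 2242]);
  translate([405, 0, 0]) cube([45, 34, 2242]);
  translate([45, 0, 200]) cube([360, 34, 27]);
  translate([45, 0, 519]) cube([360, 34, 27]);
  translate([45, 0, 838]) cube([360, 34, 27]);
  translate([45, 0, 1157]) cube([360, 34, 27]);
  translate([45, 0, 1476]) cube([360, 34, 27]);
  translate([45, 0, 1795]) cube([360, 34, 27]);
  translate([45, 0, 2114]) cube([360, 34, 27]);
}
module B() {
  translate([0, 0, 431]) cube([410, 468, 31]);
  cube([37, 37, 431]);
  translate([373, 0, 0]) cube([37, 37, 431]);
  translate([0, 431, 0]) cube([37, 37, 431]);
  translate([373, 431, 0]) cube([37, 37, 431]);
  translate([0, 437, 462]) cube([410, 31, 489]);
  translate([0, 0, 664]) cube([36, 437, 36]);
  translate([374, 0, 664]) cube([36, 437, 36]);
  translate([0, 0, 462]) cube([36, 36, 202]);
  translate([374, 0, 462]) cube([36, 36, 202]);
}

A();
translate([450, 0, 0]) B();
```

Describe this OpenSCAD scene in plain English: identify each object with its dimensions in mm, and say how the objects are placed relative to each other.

A is a wooden ladder with two side rails of 45×34 mm section and 2242 mm height, set 450 mm apart overall. Between them run 7 rectangular rungs (34 mm deep, 27 mm thick), front faces flush with the rails' −y face. The bottom of the first rung is 200 mm above the floor and each subsequent rung is 319 mm higher than the one below.

B is a chair. The seat is a 410×468×31 mm slab with its top at z = 462 mm, on four 37×37 mm corner legs (flush with the seat edges, standing on z = 0). A flat backrest 31 mm thick, 489 mm tall, spans the full seat width and rises from the seat top along its +y edge, rear face flush with the rear of the seat. Two armrests of 36×36 mm section run along each side from the seat's front edge to the front of the backrest, top faces 238 mm above the seat top and outer faces flush with the seat's x-edges; a 36×36 mm post under the front of each armrest stands on the seat at the front corner.

The chair is against the ladder's +x side, with their −y faces flush.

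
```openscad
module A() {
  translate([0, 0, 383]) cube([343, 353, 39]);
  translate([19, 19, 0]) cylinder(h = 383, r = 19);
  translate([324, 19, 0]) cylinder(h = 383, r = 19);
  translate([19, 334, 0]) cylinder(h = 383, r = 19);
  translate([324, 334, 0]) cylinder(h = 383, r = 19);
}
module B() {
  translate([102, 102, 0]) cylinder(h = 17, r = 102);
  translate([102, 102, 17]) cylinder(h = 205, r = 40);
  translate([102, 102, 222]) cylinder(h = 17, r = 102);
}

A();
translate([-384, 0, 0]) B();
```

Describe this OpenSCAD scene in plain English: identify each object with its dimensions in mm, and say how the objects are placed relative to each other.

A is a simple wooden stool: a rectangular seat 343 mm (x) by 353 mm (y), 39 mm thick, top face at z = 422 mm, on four round legs, each 38 mm in diameter. The legs rest on z = 0, each leg's axis is inset half a diameter from the nearest pair of seat edges (so the leg's bounding box is flush with the corner).

B is a spool: two coaxial disc flanges of radius 102 mm and thickness 17 mm, joined by a core cylinder of radius 40 mm and height 205 mm. The lower flange rests on z = 0 and the three cylinders share a vertical axis.

The spool is on the floor beside the stool on its −x side.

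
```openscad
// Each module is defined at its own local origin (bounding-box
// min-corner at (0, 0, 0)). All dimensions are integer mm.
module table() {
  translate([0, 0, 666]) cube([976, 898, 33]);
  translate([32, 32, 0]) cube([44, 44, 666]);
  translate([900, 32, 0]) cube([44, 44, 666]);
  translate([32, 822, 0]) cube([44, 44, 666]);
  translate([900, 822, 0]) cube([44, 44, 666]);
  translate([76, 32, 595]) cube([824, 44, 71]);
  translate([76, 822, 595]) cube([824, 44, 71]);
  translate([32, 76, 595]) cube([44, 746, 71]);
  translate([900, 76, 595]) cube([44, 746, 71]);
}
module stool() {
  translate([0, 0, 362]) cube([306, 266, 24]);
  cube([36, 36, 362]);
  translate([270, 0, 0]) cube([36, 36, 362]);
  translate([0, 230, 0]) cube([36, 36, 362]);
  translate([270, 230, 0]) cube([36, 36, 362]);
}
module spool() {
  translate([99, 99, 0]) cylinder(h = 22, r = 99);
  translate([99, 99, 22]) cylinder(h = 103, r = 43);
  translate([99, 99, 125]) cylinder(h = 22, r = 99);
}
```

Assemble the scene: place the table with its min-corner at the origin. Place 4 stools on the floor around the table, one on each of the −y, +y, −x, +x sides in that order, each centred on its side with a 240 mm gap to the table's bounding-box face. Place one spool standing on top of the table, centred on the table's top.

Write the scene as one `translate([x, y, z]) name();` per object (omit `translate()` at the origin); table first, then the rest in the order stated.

table();
translate([335, -506, 0]) stool();
translate([335, 1138, 0]) stool();
translate([-546, 316, 0]) stool();
translate([1216, 316, 0]) stool();
translate([389, 350, 699]) spool();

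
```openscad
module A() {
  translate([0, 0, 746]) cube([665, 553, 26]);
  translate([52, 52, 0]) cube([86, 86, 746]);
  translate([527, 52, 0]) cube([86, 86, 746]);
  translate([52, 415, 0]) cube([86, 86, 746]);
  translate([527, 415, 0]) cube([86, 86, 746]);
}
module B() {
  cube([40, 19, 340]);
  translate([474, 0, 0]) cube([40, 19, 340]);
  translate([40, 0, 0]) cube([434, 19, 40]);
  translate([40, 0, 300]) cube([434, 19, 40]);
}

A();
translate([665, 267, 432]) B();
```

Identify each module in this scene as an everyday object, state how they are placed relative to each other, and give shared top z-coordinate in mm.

Both tops at z = 772 mm.

A is a table. B is a picture frame. The picture frame is beside the table with their tops flush at z = 772. The shared top z-coordinate is 772 mm.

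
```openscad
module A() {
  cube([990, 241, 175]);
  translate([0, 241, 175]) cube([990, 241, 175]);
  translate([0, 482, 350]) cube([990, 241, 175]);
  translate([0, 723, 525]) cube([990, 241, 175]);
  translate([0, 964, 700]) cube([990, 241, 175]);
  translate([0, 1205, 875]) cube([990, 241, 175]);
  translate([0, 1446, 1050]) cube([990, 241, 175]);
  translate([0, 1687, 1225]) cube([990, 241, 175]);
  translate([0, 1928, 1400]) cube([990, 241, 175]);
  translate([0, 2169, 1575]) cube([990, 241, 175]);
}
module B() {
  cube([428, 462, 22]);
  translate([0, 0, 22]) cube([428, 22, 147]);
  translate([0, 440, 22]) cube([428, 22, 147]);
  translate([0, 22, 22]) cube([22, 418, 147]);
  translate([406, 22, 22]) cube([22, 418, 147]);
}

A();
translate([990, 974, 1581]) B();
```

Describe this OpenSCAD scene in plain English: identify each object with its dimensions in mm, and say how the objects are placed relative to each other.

A is a straight staircase of 10 solid steps. Each step is 990 mm wide (x), 241 mm deep (y, the going) and 175 mm tall (the rise). The first step rests on the floor; each subsequent step sits one going further in +y and one rise higher in +z, directly behind and above the previous step with no overlap.

B is an open storage box with external size 428×462×169 mm and wall thickness 22 mm (the base is also 22 mm thick). The base covers the whole footprint; the four walls stand on the base, with the y-facing walls full-width and the x-facing walls fitting between their inner faces.

The open box is beside the staircase with their tops flush at z = 1750.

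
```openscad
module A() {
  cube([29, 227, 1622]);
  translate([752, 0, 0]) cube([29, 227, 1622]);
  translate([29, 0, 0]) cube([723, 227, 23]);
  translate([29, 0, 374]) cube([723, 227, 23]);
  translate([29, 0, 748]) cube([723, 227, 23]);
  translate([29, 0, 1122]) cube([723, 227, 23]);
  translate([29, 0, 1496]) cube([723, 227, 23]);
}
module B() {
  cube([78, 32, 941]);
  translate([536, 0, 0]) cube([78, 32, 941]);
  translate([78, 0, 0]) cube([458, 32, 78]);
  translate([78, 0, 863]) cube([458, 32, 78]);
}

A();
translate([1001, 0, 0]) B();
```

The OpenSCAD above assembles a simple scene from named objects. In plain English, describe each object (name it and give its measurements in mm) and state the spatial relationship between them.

A is an open bookshelf. Two side panels, each 29 mm thick, 227 mm deep and 1622 mm tall, stand 781 mm apart (outside-to-outside). Between them sit 5 shelves, each 23 mm thick and 227 mm deep, spanning the full gap between the sides. The bottom shelf rests on the floor (its underside at z = 0) and the clear gap between one shelf's top and the next shelf's underside is 351 mm.

B is a rectangular picture frame lying in the x–z plane (depth along y). The opening is 458 mm wide (x) by 785 mm tall (z), surrounded by a border 78 mm wide on all four sides. The frame is 32 mm deep and is made of two full-height vertical stiles with two horizontal rails fitted between them.

The picture frame is on the floor beside the bookshelf on its +x side.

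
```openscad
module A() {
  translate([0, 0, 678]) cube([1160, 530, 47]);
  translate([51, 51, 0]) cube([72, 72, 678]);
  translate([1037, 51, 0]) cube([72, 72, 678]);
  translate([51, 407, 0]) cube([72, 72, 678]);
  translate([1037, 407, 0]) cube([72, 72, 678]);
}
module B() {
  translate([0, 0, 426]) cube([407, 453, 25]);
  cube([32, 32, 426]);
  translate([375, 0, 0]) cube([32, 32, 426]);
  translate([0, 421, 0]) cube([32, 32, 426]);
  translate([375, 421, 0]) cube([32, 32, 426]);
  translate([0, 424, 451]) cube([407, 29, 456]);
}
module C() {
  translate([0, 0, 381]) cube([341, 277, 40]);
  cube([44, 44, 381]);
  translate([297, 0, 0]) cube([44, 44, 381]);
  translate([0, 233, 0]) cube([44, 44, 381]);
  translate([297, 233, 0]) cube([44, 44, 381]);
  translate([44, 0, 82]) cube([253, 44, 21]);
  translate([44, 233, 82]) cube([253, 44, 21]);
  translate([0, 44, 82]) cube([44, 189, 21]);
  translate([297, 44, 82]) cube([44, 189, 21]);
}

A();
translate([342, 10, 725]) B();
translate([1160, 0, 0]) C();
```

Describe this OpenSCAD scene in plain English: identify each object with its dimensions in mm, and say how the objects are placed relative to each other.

A is a table: top 1160 mm (x) × 530 mm (y), 47 mm thick, upper face at z = 725 mm, on four 72×72 mm square legs, each inset 51 mm from the nearest pair of top edges, running from z = 0 to the bottom of the top.

B is a chair: 407×453 mm seat, 25 mm thick, top at z = 451 mm, on four 32 mm square corner legs flush with the seat edges. A 29 mm thick backrest slab spans the full seat width, extending 456 mm above the seat top, its back face flush with the seat's +y edge.

C is a four-legged stool. The seat is 341×277 mm, 40 mm thick, top at z = 421 mm. It stands on four square legs, each 44×44 mm in cross-section, from z = 0 to the seat underside, each flush with a corner of the seat. Four stretchers, 44 mm wide and 21 mm tall, connect adjacent legs with their undersides at z = 82 mm, each running between the inner faces of the legs it joins and aligned with the legs' outer faces on the other axis.

The chair is on top of the table. The stool is against the table's +x side, with their −y faces flush.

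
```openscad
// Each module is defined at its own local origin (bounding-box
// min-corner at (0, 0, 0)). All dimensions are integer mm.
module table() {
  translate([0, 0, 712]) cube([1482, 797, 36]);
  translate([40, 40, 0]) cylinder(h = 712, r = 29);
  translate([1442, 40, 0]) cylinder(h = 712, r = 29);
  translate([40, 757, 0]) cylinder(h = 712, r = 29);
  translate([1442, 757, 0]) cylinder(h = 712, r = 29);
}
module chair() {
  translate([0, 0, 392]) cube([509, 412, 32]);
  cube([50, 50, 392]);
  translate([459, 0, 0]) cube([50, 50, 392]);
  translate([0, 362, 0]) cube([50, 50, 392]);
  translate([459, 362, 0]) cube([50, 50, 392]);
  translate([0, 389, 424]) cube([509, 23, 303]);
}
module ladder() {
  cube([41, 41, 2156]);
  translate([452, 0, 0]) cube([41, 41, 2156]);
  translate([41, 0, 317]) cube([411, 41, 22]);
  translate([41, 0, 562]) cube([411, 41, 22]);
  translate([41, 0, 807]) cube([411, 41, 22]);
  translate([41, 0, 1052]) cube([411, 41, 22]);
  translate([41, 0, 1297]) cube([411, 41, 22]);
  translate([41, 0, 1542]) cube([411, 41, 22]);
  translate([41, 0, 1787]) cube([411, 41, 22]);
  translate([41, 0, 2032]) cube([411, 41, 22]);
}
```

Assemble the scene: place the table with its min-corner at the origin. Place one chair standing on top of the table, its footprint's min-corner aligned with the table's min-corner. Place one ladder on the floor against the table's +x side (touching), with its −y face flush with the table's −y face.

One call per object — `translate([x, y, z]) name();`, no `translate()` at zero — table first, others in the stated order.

table();
translate([0, 0, 748]) chair();
translate([1482, 0, 0]) ladder();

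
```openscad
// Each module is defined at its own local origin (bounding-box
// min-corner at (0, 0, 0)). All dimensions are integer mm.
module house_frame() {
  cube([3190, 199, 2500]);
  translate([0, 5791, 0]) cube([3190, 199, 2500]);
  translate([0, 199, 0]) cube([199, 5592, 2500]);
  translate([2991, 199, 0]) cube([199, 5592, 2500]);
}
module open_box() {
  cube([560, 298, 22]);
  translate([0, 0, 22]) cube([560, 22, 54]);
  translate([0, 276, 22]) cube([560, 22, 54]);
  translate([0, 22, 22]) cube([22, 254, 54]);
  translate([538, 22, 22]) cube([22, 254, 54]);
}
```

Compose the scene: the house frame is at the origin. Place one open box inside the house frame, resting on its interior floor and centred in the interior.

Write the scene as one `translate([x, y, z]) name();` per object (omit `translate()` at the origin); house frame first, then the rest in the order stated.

house_frame();
translate([1315, 2846, 0]) open_box();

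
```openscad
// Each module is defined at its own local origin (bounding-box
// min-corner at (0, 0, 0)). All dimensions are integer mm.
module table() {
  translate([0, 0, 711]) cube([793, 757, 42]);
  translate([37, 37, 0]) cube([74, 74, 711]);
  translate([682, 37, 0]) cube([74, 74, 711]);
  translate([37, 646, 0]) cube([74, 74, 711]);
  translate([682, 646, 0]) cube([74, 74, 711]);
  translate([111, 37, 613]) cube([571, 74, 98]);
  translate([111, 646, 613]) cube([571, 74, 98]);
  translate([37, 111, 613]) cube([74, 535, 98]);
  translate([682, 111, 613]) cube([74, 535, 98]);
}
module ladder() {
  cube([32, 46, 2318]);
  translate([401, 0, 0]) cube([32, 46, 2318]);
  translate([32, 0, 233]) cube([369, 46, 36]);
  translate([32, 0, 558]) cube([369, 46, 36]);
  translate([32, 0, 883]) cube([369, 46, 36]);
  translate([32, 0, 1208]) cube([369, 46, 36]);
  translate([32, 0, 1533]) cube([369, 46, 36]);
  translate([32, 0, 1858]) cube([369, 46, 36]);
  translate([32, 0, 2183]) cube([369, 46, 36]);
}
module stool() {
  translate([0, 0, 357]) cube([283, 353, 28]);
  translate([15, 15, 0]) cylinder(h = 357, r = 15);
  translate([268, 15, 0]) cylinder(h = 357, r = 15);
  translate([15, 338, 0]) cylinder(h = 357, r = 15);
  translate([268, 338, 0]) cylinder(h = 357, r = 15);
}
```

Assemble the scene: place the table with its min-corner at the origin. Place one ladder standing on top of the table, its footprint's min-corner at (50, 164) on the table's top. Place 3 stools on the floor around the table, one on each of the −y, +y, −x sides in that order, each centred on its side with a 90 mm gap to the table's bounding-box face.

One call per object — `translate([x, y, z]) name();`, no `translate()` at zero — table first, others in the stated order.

table();
translate([50, 164, 753]) ladder();
translate([255, -443, 0]) stool();
translate([255, 847, 0]) stool();
translate([-373, 202, 0]) stool();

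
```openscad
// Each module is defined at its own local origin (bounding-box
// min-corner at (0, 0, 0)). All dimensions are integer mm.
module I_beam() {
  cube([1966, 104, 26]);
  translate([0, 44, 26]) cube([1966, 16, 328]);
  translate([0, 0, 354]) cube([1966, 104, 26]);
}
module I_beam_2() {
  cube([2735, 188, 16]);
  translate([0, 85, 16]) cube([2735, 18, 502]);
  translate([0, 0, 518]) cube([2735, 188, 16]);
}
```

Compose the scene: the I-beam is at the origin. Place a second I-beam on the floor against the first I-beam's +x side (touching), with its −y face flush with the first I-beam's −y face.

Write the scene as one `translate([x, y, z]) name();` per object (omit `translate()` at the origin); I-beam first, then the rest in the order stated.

I_beam();
translate([1966, 0, 0]) I_beam_2();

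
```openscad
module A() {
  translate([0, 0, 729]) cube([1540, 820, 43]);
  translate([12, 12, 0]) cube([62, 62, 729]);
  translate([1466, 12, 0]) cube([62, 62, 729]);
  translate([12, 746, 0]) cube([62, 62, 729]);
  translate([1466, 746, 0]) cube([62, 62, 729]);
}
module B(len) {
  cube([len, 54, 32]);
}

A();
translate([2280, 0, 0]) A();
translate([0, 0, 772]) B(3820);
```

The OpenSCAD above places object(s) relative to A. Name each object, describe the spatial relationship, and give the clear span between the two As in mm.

Second table starts at x = 2280; first ends at x = 1540; clear span = 2280 − 1540 = 740 mm.

A is a table. B is a beam. A beam spans the tops of two tables. The clear span between the two tables is 740 mm.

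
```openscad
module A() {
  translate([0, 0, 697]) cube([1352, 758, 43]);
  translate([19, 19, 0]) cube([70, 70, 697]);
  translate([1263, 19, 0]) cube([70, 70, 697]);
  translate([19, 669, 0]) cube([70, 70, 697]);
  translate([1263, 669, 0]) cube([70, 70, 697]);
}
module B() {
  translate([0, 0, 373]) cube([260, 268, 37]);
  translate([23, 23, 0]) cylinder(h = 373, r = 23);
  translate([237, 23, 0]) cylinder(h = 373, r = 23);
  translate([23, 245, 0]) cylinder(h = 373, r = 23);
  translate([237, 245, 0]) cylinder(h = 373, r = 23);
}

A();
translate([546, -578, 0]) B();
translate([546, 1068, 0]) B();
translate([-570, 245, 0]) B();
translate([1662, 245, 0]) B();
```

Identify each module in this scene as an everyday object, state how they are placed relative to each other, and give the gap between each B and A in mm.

A is a table. B is a stool. Four stools sit around the table at the −y, +y, −x, +x sides. The gap between each stool and the table is 310 mm.

Each stool's nearest face is 310 mm from the table's bounding box.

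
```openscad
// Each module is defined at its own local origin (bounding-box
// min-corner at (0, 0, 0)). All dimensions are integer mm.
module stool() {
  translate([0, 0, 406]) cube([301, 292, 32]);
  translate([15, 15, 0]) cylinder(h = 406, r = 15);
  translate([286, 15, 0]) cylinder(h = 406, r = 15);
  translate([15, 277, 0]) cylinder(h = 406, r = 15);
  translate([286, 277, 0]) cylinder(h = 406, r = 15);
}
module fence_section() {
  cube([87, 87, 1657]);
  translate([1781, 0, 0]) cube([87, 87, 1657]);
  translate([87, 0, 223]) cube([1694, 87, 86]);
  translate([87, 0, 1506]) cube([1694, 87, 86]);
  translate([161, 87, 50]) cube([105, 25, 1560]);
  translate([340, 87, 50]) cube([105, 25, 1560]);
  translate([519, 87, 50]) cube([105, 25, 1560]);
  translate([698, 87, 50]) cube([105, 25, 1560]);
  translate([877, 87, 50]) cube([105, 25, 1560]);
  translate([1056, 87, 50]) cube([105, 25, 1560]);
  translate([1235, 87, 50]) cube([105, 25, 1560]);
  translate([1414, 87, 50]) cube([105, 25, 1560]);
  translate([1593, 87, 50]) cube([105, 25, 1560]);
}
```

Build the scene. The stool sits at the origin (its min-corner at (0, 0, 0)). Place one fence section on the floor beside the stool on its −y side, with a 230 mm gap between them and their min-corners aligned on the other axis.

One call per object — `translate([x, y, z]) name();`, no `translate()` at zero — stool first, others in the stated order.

stool();
translate([0, -342, 0]) fence_section();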